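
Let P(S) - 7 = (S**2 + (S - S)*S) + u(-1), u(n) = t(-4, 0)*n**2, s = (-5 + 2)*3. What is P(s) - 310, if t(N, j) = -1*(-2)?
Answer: -220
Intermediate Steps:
t(N, j) = 2
s = -9 (s = -3*3 = -9)
u(n) = 2*n**2
P(S) = 9 + S**2 (P(S) = 7 + ((S**2 + (S - S)*S) + 2*(-1)**2) = 7 + ((S**2 + 0*S) + 2*1) = 7 + ((S**2 + 0) + 2) = 7 + (S**2 + 2) = 7 + (2 + S**2) = 9 + S**2)
P(s) - 310 = (9 + (-9)**2) - 310 = (9 + 81) - 310 = 90 - 310 = -220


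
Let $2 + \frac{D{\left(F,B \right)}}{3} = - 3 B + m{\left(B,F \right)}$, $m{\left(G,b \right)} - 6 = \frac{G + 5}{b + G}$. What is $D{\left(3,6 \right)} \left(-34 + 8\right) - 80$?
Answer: $\frac{2750}{3} \approx 916.67$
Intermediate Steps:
$m{\left(G,b \right)} = 6 + \frac{5 + G}{G + b}$ ($m{\left(G,b \right)} = 6 + \frac{G + 5}{b + G} = 6 + \frac{5 + G}{G + b}$)
$D{\left(F,B \right)} = -6 - 9 B + \frac{3 \left(5 + 6 F + 7 B\right)}{B + F}$ ($D{\left(F,B \right)} = -6 + 3 \left(- 3 B + \frac{5 + 6 F + 7 B}{B + F}\right) = -6 - \left(9 B - \frac{3 \left(5 + 6 F + 7 B\right)}{B + F}\right) = -6 - 9 B + \frac{3 \left(5 + 6 F + 7 B\right)}{B + F}$)
$D{\left(3,6 \right)} \left(-34 + 8\right) - 80 = \frac{3 \left(5 - 3 \cdot 6^{2} + 4 \cdot 3 + 5 \cdot 6 - 18 \cdot 3\right)}{6 + 3} \left(-34 + 8\right) - 80 = \frac{3 \left(5 - 108 + 12 + 30 - 54\right)}{9} \left(-26\right) - 80 = 3 \cdot \frac{1}{9} \left(5 - 108 + 12 + 30 - 54\right) \left(-26\right) - 80 = 3 \cdot \frac{1}{9} \left(-115\right) \left(-26\right) - 80 = \left(- \frac{115}{3}\right) \left(-26\right) - 80 = \frac{2990}{3} - 80 = \frac{2750}{3}$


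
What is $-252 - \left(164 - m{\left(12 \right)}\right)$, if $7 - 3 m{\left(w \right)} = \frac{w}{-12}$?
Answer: $- \frac{1240}{3} \approx -413.33$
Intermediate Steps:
$m{\left(w \right)} = \frac{7}{3} + \frac{w}{36}$ ($m{\left(w \right)} = \frac{7}{3} - \frac{w \frac{1}{-12}}{3} = \frac{7}{3} - \frac{w \left(- \frac{1}{12}\right)}{3} = \frac{7}{3} - \frac{\left(- \frac{1}{12}\right) w}{3} = \frac{7}{3} + \frac{w}{36}$)
$-252 - \left(164 - m{\left(12 \right)}\right) = -252 - \left(164 - \left(\frac{7}{3} + \frac{1}{36} \cdot 12\right)\right) = -252 - \left(164 - \left(\frac{7}{3} + \frac{1}{3}\right)\right) = -252 - \left(164 - \frac{8}{3}\right) = -252 - \frac{484}{3} = - \frac{1240}{3}$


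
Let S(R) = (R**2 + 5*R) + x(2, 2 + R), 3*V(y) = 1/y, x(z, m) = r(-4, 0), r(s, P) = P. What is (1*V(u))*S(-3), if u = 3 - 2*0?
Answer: -2/3 ≈ -0.66667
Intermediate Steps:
x(z, m) = 0
u = 3 (u = 3 + 0 = 3)
V(y) = 1/(3*y)
S(R) = R**2 + 5*R (S(R) = (R**2 + 5*R) + 0 = R**2 + 5*R)
(1*V(u))*S(-3) = (1*((1/3)/3))*(-3*(5 - 3)) = (1*((1/3)*(1/3)))*(-3*2) = (1*(1/9))*(-6) = (1/9)*(-6) = -2/3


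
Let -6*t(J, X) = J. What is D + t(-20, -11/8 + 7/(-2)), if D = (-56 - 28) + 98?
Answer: 52/3 ≈ 17.333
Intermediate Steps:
t(J, X) = -J/6
D = 14 (D = -84 + 98 = 14)
D + t(-20, -11/8 + 7/(-2)) = 14 - 1/6*(-20) = 14 + 10/3 = 52/3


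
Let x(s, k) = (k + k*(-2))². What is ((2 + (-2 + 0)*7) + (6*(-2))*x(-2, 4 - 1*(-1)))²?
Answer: 97344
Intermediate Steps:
x(s, k) = k² (x(s, k) = (k - 2*k)² = (-k)² = k²)
((2 + (-2 + 0)*7) + (6*(-2))*x(-2, 4 - 1*(-1)))² = ((2 + (-2 + 0)*7) + (6*(-2))*(4 - 1*(-1))²)² = ((2 - 2*7) - 12*(4 + 1)²)² = ((2 - 14) - 12*5²)² = (-12 - 12*25)² = (-12 - 300)² = (-312)² = 97344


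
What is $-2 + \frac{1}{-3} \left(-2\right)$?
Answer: $- \frac{4}{3} \approx -1.3333$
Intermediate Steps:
$-2 + \frac{1}{-3} \left(-2\right) = -2 - - \frac{2}{3} = -2 + \frac{2}{3} = - \frac{4}{3}$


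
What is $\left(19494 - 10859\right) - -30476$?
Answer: $39111$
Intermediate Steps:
$\left(19494 - 10859\right) - -30476 = 8635 + 30476 = 39111$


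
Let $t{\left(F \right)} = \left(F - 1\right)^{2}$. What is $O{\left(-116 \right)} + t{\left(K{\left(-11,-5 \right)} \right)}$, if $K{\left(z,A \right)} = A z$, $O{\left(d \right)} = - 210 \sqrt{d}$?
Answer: $2916 - 420 i \sqrt{29} \approx 2916.0 - 2261.8 i$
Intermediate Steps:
$t{\left(F \right)} = \left(-1 + F\right)^{2}$
$O{\left(-116 \right)} + t{\left(K{\left(-11,-5 \right)} \right)} = - 210 \sqrt{-116} + \left(-1 - -55\right)^{2} = - 210 \cdot 2 i \sqrt{29} + \left(-1 + 55\right)^{2} = - 420 i \sqrt{29} + 54^{2} = - 420 i \sqrt{29} + 2916 = 2916 - 420 i \sqrt{29}$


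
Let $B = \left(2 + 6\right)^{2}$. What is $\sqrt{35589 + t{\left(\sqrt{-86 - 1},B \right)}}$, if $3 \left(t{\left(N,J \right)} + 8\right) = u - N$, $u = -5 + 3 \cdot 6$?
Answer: $\frac{\sqrt{320268 - 3 i \sqrt{87}}}{3} \approx 188.64 - 0.0082409 i$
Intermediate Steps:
$B = 64$ ($B = 8^{2} = 64$)
$u = 13$ ($u = -5 + 18 = 13$)
$t{\left(N,J \right)} = - \frac{11}{3} - \frac{N}{3}$ ($t{\left(N,J \right)} = -8 + \frac{13 - N}{3} = -8 - \left(- \frac{13}{3} + \frac{N}{3}\right) = - \frac{11}{3} - \frac{N}{3}$)
$\sqrt{35589 + t{\left(\sqrt{-86 - 1},B \right)}} = \sqrt{35589 - \left(\frac{11}{3} + \frac{\sqrt{-86 - 1}}{3}\right)} = \sqrt{35589 - \left(\frac{11}{3} + \frac{\sqrt{-87}}{3}\right)} = \sqrt{35589 - \left(\frac{11}{3} + \frac{i \sqrt{87}}{3}\right)} = \sqrt{\frac{106756}{3} - \frac{i \sqrt{87}}{3}}$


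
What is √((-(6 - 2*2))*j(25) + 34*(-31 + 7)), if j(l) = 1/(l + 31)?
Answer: I*√159943/14 ≈ 28.566*I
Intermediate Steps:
j(l) = 1/(31 + l)
√((-(6 - 2*2))*j(25) + 34*(-31 + 7)) = √((-(6 - 2*2))/(31 + 25) + 34*(-31 + 7)) = √(-(6 - 4)/56 + 34*(-24)) = √(-1*2*(1/56) - 816) = √(-2*1/56 - 816) = √(-1/28 - 816) = √(-22849/28) = I*√159943/14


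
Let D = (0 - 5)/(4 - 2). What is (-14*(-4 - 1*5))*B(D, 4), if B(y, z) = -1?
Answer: -126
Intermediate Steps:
D = -5/2 ≈ -2.5000
(-14*(-4 - 1*5))*B(D, 4) = -14*(-4 - 1*5)*(-1) = -14*(-4 - 5)*(-1) = -14*(-9)*(-1) = 126*(-1) = -126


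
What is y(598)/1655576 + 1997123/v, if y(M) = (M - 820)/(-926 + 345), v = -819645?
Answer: -960505886749249/394204023546060 ≈ -2.4366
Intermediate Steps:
y(M) = 820/581 - M/581 (y(M) = (-820 + M)/(-581) = (-820 + M)*(-1/581) = 820/581 - M/581)
y(598)/1655576 + 1997123/v = (820/581 - 1/581*598)/1655576 + 1997123/(-819645) = (820/581 - 598/581)*(1/1655576) + 1997123*(-1/819645) = (222/581)*(1/1655576) - 1997123/819645 = 111/480944828 - 1997123/819645 = -960505886749249/394204023546060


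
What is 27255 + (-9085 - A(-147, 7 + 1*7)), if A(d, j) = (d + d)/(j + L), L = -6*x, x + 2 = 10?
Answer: 308743/17 ≈ 18161.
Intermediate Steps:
x = 8 (x = -2 + 10 = 8)
L = -48 (L = -6*8 = -48)
A(d, j) = 2*d/(-48 + j) (A(d, j) = (d + d)/(j - 48) = (2*d)/(-48 + j) = 2*d/(-48 + j))
27255 + (-9085 - A(-147, 7 + 1*7)) = 27255 + (-9085 - 2*(-147)/(-48 + (7 + 1*7))) = 27255 + (-9085 - 2*(-147)/(-48 + (7 + 7))) = 27255 + (-9085 - 2*(-147)/(-48 + 14)) = 27255 + (-9085 - 2*(-147)/(-34)) = 27255 + (-9085 - 2*(-147)*(-1)/34) = 27255 + (-9085 - 1*147/17) = 27255 + (-9085 - 147/17) = 27255 - 154592/17 = 308743/17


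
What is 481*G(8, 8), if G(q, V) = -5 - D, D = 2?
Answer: -3367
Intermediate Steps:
G(q, V) = -7 (G(q, V) = -5 - 1*2 = -5 - 2 = -7)
481*G(8, 8) = 481*(-7) = -3367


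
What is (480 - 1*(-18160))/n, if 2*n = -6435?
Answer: -7456/1287 ≈ -5.7933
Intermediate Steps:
n = -6435/2 (n = (½)*(-6435) = -6435/2 ≈ -3217.5)
(480 - 1*(-18160))/n = (480 - 1*(-18160))/(-6435/2) = (480 + 18160)*(-2/6435) = 18640*(-2/6435) = -7456/1287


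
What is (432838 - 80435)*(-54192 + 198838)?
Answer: 50973684338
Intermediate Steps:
(432838 - 80435)*(-54192 + 198838) = 352403*144646 = 50973684338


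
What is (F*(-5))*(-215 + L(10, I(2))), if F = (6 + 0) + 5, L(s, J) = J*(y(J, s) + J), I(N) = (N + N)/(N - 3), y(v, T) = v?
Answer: 10065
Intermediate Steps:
I(N) = 2*N/(-3 + N) (I(N) = (2*N)/(-3 + N) = 2*N/(-3 + N))
L(s, J) = 2*J**2 (L(s, J) = J*(J + J) = J*(2*J) = 2*J**2)
F = 11 (F = 6 + 5 = 11)
(F*(-5))*(-215 + L(10, I(2))) = (11*(-5))*(-215 + 2*(2*2/(-3 + 2))**2) = -55*(-215 + 2*(2*2/(-1))**2) = -55*(-215 + 2*(2*2*(-1))**2) = -55*(-215 + 2*(-4)**2) = -55*(-215 + 2*16) = -55*(-215 + 32) = -55*(-183) = 10065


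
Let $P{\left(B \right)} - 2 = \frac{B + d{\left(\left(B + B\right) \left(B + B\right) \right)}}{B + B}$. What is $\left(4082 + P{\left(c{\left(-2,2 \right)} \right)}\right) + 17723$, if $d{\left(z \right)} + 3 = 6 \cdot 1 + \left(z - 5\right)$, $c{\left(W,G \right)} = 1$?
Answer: $\frac{43617}{2} \approx 21809.0$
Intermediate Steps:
$d{\left(z \right)} = -2 + z$ ($d{\left(z \right)} = -3 + \left(6 \cdot 1 + \left(z - 5\right)\right) = -3 + \left(6 + \left(-5 + z\right)\right) = -3 + \left(1 + z\right) = -2 + z$)
$P{\left(B \right)} = 2 + \frac{-2 + B + 4 B^{2}}{2 B}$ ($P{\left(B \right)} = 2 + \frac{B + \left(-2 + \left(B + B\right) \left(B + B\right)\right)}{B + B} = 2 + \frac{B + \left(-2 + 2 B 2 B\right)}{2 B} = 2 + \left(B + \left(-2 + 4 B^{2}\right)\right) \frac{1}{2 B} = 2 + \left(-2 + B + 4 B^{2}\right) \frac{1}{2 B} = 2 + \frac{-2 + B + 4 B^{2}}{2 B}$)
$\left(4082 + P{\left(c{\left(-2,2 \right)} \right)}\right) + 17723 = \left(4082 + \left(\frac{5}{2} - 1^{-1} + 2 \cdot 1\right)\right) + 17723 = \left(4082 + \left(\frac{5}{2} - 1 + 2\right)\right) + 17723 = \left(4082 + \frac{7}{2}\right) + 17723 = \frac{8171}{2} + 17723 = \frac{43617}{2}$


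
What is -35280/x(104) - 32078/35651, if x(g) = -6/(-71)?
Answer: -14883611558/35651 ≈ -4.1748e+5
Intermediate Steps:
x(g) = 6/71 (x(g) = -6*(-1/71) = 6/71)
-35280/x(104) - 32078/35651 = -35280/6/71 - 32078/35651 = -35280*71/6 - 32078*1/35651 = -417480 - 32078/35651 = -14883611558/35651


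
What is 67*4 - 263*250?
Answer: -65482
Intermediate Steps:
67*4 - 263*250 = 268 - 65750 = -65482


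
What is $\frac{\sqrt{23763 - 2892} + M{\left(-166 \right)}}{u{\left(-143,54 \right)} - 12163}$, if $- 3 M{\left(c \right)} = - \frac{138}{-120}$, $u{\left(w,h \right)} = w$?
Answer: $\frac{23}{738360} - \frac{\sqrt{2319}}{4102} \approx -0.011708$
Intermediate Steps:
$M{\left(c \right)} = - \frac{23}{60}$ ($M{\left(c \right)} = - \frac{\left(-138\right) \frac{1}{-120}}{3} = - \frac{\left(-138\right) \left(- \frac{1}{120}\right)}{3} = \left(- \frac{1}{3}\right) \frac{23}{20} = - \frac{23}{60}$)
$\frac{\sqrt{23763 - 2892} + M{\left(-166 \right)}}{u{\left(-143,54 \right)} - 12163} = \frac{\sqrt{23763 - 2892} - \frac{23}{60}}{-143 - 12163} = \frac{\sqrt{20871} - \frac{23}{60}}{-12306} = \left(3 \sqrt{2319} - \frac{23}{60}\right) \left(- \frac{1}{12306}\right) = \left(- \frac{23}{60} + 3 \sqrt{2319}\right) \left(- \frac{1}{12306}\right) = \frac{23}{738360} - \frac{\sqrt{2319}}{4102}$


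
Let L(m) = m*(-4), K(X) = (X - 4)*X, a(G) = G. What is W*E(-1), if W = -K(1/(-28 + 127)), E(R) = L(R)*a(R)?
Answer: -1580/9801 ≈ -0.16121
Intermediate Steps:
K(X) = X*(-4 + X) (K(X) = (-4 + X)*X = X*(-4 + X))
L(m) = -4*m
E(R) = -4*R**2 (E(R) = (-4*R)*R = -4*R**2)
W = 395/9801 (W = -(-4 + 1/(-28 + 127))/(-28 + 127) = -(-4 + 1/99)/99 = -(-395)/(99*99) = -1*(-395/9801) = 395/9801 ≈ 0.040302)
W*E(-1) = 395*(-4*(-1)**2)/9801 = 395*(-4*1)/9801 = (395/9801)*(-4) = -1580/9801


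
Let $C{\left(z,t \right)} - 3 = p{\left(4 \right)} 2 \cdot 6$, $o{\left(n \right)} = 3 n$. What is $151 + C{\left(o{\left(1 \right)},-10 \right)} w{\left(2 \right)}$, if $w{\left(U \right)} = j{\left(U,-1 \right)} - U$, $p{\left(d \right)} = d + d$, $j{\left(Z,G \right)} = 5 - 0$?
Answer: $448$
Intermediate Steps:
$j{\left(Z,G \right)} = 5$ ($j{\left(Z,G \right)} = 5 + 0 = 5$)
$p{\left(d \right)} = 2 d$
$C{\left(z,t \right)} = 99$ ($C{\left(z,t \right)} = 3 + 2 \cdot 4 \cdot 2 \cdot 6 = 3 + 8 \cdot 2 \cdot 6 = 3 + 16 \cdot 6 = 3 + 96 = 99$)
$w{\left(U \right)} = 5 - U$
$151 + C{\left(o{\left(1 \right)},-10 \right)} w{\left(2 \right)} = 151 + 99 \left(5 - 2\right) = 151 + 99 \cdot 3 = 151 + 297 = 448$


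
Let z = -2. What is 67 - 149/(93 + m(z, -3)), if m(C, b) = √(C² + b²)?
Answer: 564755/8636 + 149*√13/8636 ≈ 65.458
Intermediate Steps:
67 - 149/(93 + m(z, -3)) = 67 - 149/(93 + √((-2)² + (-3)²)) = 67 - 149/(93 + √(4 + 9)) = 67 - 149/(93 + √13)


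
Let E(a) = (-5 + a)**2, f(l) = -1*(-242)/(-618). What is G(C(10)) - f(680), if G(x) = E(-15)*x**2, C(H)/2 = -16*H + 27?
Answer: 8745441721/309 ≈ 2.8302e+7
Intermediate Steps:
f(l) = -121/309 (f(l) = 242*(-1/618) = -121/309)
C(H) = 54 - 32*H (C(H) = 2*(-16*H + 27) = 2*(27 - 16*H) = 54 - 32*H)
G(x) = 400*x**2 (G(x) = (-5 - 15)**2*x**2 = (-20)**2*x**2 = 400*x**2)
G(C(10)) - f(680) = 400*(54 - 32*10)**2 - 1*(-121/309) = 400*(54 - 320)**2 + 121/309 = 400*(-266)**2 + 121/309 = 400*70756 + 121/309 = 28302400 + 121/309 = 8745441721/309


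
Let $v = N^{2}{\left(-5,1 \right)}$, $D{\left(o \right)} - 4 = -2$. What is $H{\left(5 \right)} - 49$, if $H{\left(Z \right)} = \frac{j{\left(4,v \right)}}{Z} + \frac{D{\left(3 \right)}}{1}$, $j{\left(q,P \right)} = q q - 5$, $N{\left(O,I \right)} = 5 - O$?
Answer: $- \frac{224}{5} \approx -44.8$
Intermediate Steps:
$D{\left(o \right)} = 2$ ($D{\left(o \right)} = 4 - 2 = 2$)
$v = 100$ ($v = \left(5 - -5\right)^{2} = \left(5 + 5\right)^{2} = 10^{2} = 100$)
$j{\left(q,P \right)} = -5 + q^{2}$ ($j{\left(q,P \right)} = q^{2} - 5 = -5 + q^{2}$)
$H{\left(Z \right)} = 2 + \frac{11}{Z}$ ($H{\left(Z \right)} = \frac{-5 + 4^{2}}{Z} + \frac{2}{1} = \frac{-5 + 16}{Z} + 2 \cdot 1 = \frac{11}{Z} + 2 = 2 + \frac{11}{Z}$)
$H{\left(5 \right)} - 49 = \left(2 + \frac{11}{5}\right) - 49 = \frac{21}{5} - 49 = - \frac{224}{5}$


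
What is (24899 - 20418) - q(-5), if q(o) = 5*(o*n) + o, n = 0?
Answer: 4486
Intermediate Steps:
q(o) = o (q(o) = 5*(o*0) + o = 5*0 + o = 0 + o = o)
(24899 - 20418) - q(-5) = (24899 - 20418) - 1*(-5) = 4481 + 5 = 4486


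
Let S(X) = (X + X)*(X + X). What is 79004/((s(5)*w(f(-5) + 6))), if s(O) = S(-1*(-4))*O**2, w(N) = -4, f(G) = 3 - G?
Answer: -19751/1600 ≈ -12.344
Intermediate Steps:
S(X) = 4*X**2 (S(X) = (2*X)*(2*X) = 4*X**2)
s(O) = 64*O**2 (s(O) = (4*(-1*(-4))**2)*O**2 = (4*4**2)*O**2 = (4*16)*O**2 = 64*O**2)
79004/((s(5)*w(f(-5) + 6))) = 79004/(((64*5**2)*(-4))) = 79004/(((64*25)*(-4))) = 79004/((1600*(-4))) = 79004/(-6400) = 79004*(-1/6400) = -19751/1600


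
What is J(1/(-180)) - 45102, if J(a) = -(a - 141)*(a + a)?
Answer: -730677781/16200 ≈ -45104.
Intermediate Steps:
J(a) = -2*a*(-141 + a) (J(a) = -(-141 + a)*2*a = -2*a*(-141 + a))
J(1/(-180)) - 45102 = 2*(141 - 1/(-180))/(-180) - 45102 = 2*(-1/180)*(141 - 1*(-1/180)) - 45102 = 2*(-1/180)*(141 + 1/180) - 45102 = 2*(-1/180)*(25381/180) - 45102 = -25381/16200 - 45102 = -730677781/16200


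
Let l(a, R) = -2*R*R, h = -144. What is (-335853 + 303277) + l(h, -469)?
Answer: -472498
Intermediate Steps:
l(a, R) = -2*R²
(-335853 + 303277) + l(h, -469) = (-335853 + 303277) - 2*(-469)² = -32576 - 2*219961 = -32576 - 439922 = -472498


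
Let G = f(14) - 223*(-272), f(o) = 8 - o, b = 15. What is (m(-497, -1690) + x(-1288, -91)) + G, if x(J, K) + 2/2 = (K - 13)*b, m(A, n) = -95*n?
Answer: 219639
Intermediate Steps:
G = 60650 (G = (8 - 1*14) - 223*(-272) = (8 - 14) + 60656 = -6 + 60656 = 60650)
x(J, K) = -196 + 15*K (x(J, K) = -1 + (K - 13)*15 = -1 + (-13 + K)*15 = -1 + (-195 + 15*K) = -196 + 15*K)
(m(-497, -1690) + x(-1288, -91)) + G = (-95*(-1690) + (-196 + 15*(-91))) + 60650 = (160550 + (-196 - 1365)) + 60650 = (160550 - 1561) + 60650 = 158989 + 60650 = 219639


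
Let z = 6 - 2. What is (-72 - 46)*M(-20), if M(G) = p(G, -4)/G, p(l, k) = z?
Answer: 118/5 ≈ 23.600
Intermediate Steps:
z = 4
p(l, k) = 4
M(G) = 4/G
(-72 - 46)*M(-20) = (-72 - 46)*(4/(-20)) = -472*(-1)/20 = -118*(-1/5) = 118/5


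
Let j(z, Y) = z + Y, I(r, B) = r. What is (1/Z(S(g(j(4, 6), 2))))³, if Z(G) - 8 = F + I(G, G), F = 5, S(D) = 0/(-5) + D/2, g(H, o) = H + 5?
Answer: 8/68921 ≈ 0.00011607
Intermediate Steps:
j(z, Y) = Y + z
g(H, o) = 5 + H
S(D) = D/2 (S(D) = 0*(-⅕) + D*(½) = 0 + D/2 = D/2)
Z(G) = 13 + G (Z(G) = 8 + (5 + G) = 13 + G)
(1/Z(S(g(j(4, 6), 2))))³ = (1/(13 + (5 + (6 + 4))/2))³ = (1/(13 + (5 + 10)/2))³ = (1/(13 + (½)*15))³ = (1/(13 + 15/2))³ = (1/(41/2))³ = (2/41)³ = 8/68921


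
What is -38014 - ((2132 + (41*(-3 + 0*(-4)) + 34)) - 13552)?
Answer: -26505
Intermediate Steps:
-38014 - ((2132 + (41*(-3 + 0*(-4)) + 34)) - 13552) = -38014 - ((2132 + (41*(-3 + 0) + 34)) - 13552) = -38014 - ((2132 + (41*(-3) + 34)) - 13552) = -38014 - ((2132 + (-123 + 34)) - 13552) = -38014 - ((2132 - 89) - 13552) = -38014 - (2043 - 13552) = -38014 - 1*(-11509) = -38014 + 11509 = -26505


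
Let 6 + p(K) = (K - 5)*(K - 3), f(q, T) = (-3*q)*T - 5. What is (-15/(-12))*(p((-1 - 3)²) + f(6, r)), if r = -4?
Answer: 255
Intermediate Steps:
f(q, T) = -5 - 3*T*q (f(q, T) = -3*T*q - 5 = -5 - 3*T*q)
p(K) = -6 + (-5 + K)*(-3 + K) (p(K) = -6 + (K - 5)*(K - 3) = -6 + (-5 + K)*(-3 + K))
(-15/(-12))*(p((-1 - 3)²) + f(6, r)) = (-15/(-12))*((9 + ((-1 - 3)²)² - 8*(-1 - 3)²) + (-5 - 3*(-4)*6)) = (-15*(-1/12))*((9 + ((-4)²)² - 8*(-4)²) + (-5 + 72)) = 5*((9 + 16² - 8*16) + 67)/4 = 5*((9 + 256 - 128) + 67)/4 = 5*(137 + 67)/4 = (5/4)*204 = 255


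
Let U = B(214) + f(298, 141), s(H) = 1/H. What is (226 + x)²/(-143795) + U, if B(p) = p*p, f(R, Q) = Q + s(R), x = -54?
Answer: 1968433580433/42850910 ≈ 45937.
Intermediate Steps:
s(H) = 1/H
f(R, Q) = Q + 1/R
B(p) = p²
U = 13689227/298 (U = 214² + (141 + 1/298) = 45796 + (141 + 1/298) = 45796 + 42019/298 = 13689227/298 ≈ 45937.)
(226 + x)²/(-143795) + U = (226 - 54)²/(-143795) + 13689227/298 = 172²*(-1/143795) + 13689227/298 = 29584*(-1/143795) + 13689227/298 = -29584/143795 + 13689227/298 = 1968433580433/42850910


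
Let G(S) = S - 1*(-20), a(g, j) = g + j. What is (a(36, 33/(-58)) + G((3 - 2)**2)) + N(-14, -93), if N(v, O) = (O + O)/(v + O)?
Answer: 360999/6206 ≈ 58.169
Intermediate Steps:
N(v, O) = 2*O/(O + v) (N(v, O) = (2*O)/(O + v) = 2*O/(O + v))
G(S) = 20 + S (G(S) = S + 20 = 20 + S)
(a(36, 33/(-58)) + G((3 - 2)**2)) + N(-14, -93) = ((36 + 33/(-58)) + (20 + (3 - 2)**2)) + 2*(-93)/(-93 - 14) = ((36 + 33*(-1/58)) + (20 + 1**2)) + 2*(-93)/(-107) = ((36 - 33/58) + (20 + 1)) + 2*(-93)*(-1/107) = (2055/58 + 21) + 186/107 = 3273/58 + 186/107 = 360999/6206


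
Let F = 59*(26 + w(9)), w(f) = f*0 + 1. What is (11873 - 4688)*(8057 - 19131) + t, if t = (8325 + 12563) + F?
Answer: -79544209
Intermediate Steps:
w(f) = 1 (w(f) = 0 + 1 = 1)
F = 1593 (F = 59*(26 + 1) = 59*27 = 1593)
t = 22481 (t = (8325 + 12563) + 1593 = 20888 + 1593 = 22481)
(11873 - 4688)*(8057 - 19131) + t = (11873 - 4688)*(8057 - 19131) + 22481 = 7185*(-11074) + 22481 = -79566690 + 22481 = -79544209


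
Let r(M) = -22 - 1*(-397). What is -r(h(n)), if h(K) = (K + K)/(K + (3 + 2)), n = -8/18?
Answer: -375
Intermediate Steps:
n = -4/9 (n = -8*1/18 = -4/9 ≈ -0.44444)
h(K) = 2*K/(5 + K) (h(K) = (2*K)/(K + 5) = (2*K)/(5 + K) = 2*K/(5 + K))
r(M) = 375 (r(M) = -22 + 397 = 375)
-r(h(n)) = -1*375 = -375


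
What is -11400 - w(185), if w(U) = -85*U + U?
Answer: 4140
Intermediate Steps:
w(U) = -84*U
-11400 - w(185) = -11400 - (-84)*185 = -11400 - 1*(-15540) = -11400 + 15540 = 4140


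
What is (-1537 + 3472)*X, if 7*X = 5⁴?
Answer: 1209375/7 ≈ 1.7277e+5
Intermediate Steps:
X = 625/7 (X = (⅐)*5⁴ = (⅐)*625 = 625/7 ≈ 89.286)
(-1537 + 3472)*X = (-1537 + 3472)*(625/7) = 1935*(625/7) = 1209375/7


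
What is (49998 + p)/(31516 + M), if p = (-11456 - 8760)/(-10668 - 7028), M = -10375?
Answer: 15799729/6680556 ≈ 2.3650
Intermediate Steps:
p = 361/316 (p = -20216/(-17696) = -20216*(-1/17696) = 361/316 ≈ 1.1424)
(49998 + p)/(31516 + M) = (49998 + 361/316)/(31516 - 10375) = (15799729/316)/21141 = (15799729/316)*(1/21141) = 15799729/6680556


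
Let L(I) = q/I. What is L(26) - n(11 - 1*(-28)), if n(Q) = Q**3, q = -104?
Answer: -59323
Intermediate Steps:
L(I) = -104/I
L(26) - n(11 - 1*(-28)) = -104/26 - (11 - 1*(-28))**3 = -104*1/26 - (11 + 28)**3 = -4 - 1*39**3 = -4 - 1*59319 = -4 - 59319 = -59323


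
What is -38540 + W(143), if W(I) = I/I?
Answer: -38539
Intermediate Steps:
W(I) = 1
-38540 + W(143) = -38540 + 1 = -38539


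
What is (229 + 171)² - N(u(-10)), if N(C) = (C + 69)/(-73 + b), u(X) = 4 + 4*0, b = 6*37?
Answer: 23839927/149 ≈ 1.6000e+5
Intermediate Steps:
b = 222
u(X) = 4 (u(X) = 4 + 0 = 4)
N(C) = 69/149 + C/149 (N(C) = (C + 69)/(-73 + 222) = (69 + C)/149 = (69 + C)*(1/149) = 69/149 + C/149)
(229 + 171)² - N(u(-10)) = (229 + 171)² - (69/149 + (1/149)*4) = 400² - (69/149 + 4/149) = 160000 - 1*73/149 = 160000 - 73/149 = 23839927/149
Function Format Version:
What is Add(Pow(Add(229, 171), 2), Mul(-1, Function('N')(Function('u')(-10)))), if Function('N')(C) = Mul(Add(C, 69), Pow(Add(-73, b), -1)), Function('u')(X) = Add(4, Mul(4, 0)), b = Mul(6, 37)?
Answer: Rational(23839927, 149) ≈ 1.6000e+5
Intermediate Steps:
b = 222
Function('u')(X) = 4 (Function('u')(X) = Add(4, 0) = 4)
Function('N')(C) = Add(Rational(69, 149), Mul(Rational(1, 149), C)) (Function('N')(C) = Mul(Add(C, 69), Pow(Add(-73, 222), -1)) = Mul(Add(69, C), Pow(149, -1)) = Mul(Add(69, C), Rational(1, 149)) = Add(Rational(69, 149), Mul(Rational(1, 149), C)))
Add(Pow(Add(229, 171), 2), Mul(-1, Function('N')(Function('u')(-10)))) = Add(Pow(Add(229, 171), 2), Mul(-1, Add(Rational(69, 149), Mul(Rational(1, 149), 4)))) = Add(Pow(400, 2), Mul(-1, Add(Rational(69, 149), Rational(4, 149)))) = Add(160000, Mul(-1, Rational(73, 149))) = Add(160000, Rational(-73, 149)) = Rational(23839927, 149)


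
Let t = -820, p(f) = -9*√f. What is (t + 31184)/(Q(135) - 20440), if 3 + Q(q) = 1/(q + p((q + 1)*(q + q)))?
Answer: -114683784655005/77212508725454 + 204957*√255/77212508725454 ≈ -1.4853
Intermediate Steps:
Q(q) = -3 + 1/(q - 9*√2*√(q*(1 + q))) (Q(q) = -3 + 1/(q - 9*√((q + 1)*(q + q))) = -3 + 1/(q - 9*√(2*q*(1 + q))) = -3 + 1/(q - 9*√2*√(q*(1 + q))))
(t + 31184)/(Q(135) - 20440) = (-820 + 31184)/((1 - 3*135 + 27*√2*√(135*(1 + 135)))/(135 - 9*√2*√(135*(1 + 135))) - 20440) = 30364/((1 - 405 + 27*√2*√(135*136))/(135 - 9*√2*√(135*136)) - 20440) = 30364/((1 - 405 + 27*√2*√18360)/(135 - 9*√2*√18360) - 20440) = 30364/((1 - 405 + 27*√2*(6*√510))/(135 - 9*√2*6*√510) - 20440) = 30364/((1 - 405 + 324*√255)/(135 - 108*√255) - 20440) = 30364/((-404 + 324*√255)/(135 - 108*√255) - 20440) = 30364/(-20440 + (-404 + 324*√255)/(135 - 108*√255))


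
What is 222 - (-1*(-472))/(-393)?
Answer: 87718/393 ≈ 223.20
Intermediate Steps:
222 - (-1*(-472))/(-393) = 222 - 472*(-1)/393 = 222 - 1*(-472/393) = 222 + 472/393 = 87718/393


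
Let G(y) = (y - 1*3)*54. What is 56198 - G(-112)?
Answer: 62408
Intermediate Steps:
G(y) = -162 + 54*y (G(y) = (y - 3)*54 = (-3 + y)*54 = -162 + 54*y)
56198 - G(-112) = 56198 - (-162 + 54*(-112)) = 56198 - (-162 - 6048) = 56198 - 1*(-6210) = 56198 + 6210 = 62408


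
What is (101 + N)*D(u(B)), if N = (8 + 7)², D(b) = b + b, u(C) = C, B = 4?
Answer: 2608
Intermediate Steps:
D(b) = 2*b
N = 225 (N = 15² = 225)
(101 + N)*D(u(B)) = (101 + 225)*(2*4) = 326*8 = 2608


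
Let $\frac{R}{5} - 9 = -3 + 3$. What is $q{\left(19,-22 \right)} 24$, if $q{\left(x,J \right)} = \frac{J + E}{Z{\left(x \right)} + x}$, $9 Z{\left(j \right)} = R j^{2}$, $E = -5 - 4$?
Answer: $- \frac{31}{76} \approx -0.40789$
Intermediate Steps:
$R = 45$ ($R = 45 + 5 \left(-3 + 3\right) = 45 + 5 \cdot 0 = 45 + 0 = 45$)
$E = -9$
$Z{\left(j \right)} = 5 j^{2}$ ($Z{\left(j \right)} = \frac{45 j^{2}}{9} = 5 j^{2}$)
$q{\left(x,J \right)} = \frac{-9 + J}{x + 5 x^{2}}$ ($q{\left(x,J \right)} = \frac{J - 9}{5 x^{2} + x} = \frac{-9 + J}{x + 5 x^{2}}$)
$q{\left(19,-22 \right)} 24 = \frac{-9 - 22}{19 \left(1 + 5 \cdot 19\right)} 24 = \frac{1}{19} \frac{1}{1 + 95} \left(-31\right) 24 = \frac{1}{19} \cdot \frac{1}{96} \left(-31\right) 24 = \left(- \frac{31}{1824}\right) 24 = - \frac{31}{76}$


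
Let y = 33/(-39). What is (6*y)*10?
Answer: -660/13 ≈ -50.769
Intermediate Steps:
y = -11/13 (y = 33*(-1/39) = -11/13 ≈ -0.84615)
(6*y)*10 = (6*(-11/13))*10 = -66/13*10 = -660/13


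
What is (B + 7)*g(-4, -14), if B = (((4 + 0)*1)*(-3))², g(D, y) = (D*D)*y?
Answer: -33824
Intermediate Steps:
g(D, y) = y*D² (g(D, y) = D²*y = y*D²)
B = 144 (B = ((4*1)*(-3))² = (4*(-3))² = (-12)² = 144)
(B + 7)*g(-4, -14) = (144 + 7)*(-14*(-4)²) = 151*(-14*16) = 151*(-224) = -33824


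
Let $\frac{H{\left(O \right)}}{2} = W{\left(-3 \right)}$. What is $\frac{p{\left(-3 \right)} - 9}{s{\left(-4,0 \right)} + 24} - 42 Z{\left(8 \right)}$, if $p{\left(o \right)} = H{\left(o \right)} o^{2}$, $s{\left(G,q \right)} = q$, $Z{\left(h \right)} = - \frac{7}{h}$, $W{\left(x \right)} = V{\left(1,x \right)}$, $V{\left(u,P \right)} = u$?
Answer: $\frac{297}{8} \approx 37.125$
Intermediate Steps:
$W{\left(x \right)} = 1$
$H{\left(O \right)} = 2$ ($H{\left(O \right)} = 2 \cdot 1 = 2$)
$p{\left(o \right)} = 2 o^{2}$
$\frac{p{\left(-3 \right)} - 9}{s{\left(-4,0 \right)} + 24} - 42 Z{\left(8 \right)} = \frac{2 \left(-3\right)^{2} - 9}{0 + 24} - 42 \left(- \frac{7}{8}\right) = \frac{2 \cdot 9 - 9}{24} - 42 \left(\left(-7\right) \frac{1}{8}\right) = \left(18 - 9\right) \frac{1}{24} - - \frac{147}{4} = 9 \cdot \frac{1}{24} + \frac{147}{4} = \frac{3}{8} + \frac{147}{4} = \frac{297}{8}$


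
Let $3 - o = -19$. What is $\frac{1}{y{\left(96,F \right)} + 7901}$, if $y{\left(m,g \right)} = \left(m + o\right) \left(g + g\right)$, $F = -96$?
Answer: $- \frac{1}{14755} \approx -6.7774 \cdot 10^{-5}$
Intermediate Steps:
$o = 22$ ($o = 3 - -19 = 3 + 19 = 22$)
$y{\left(m,g \right)} = 2 g \left(22 + m\right)$ ($y{\left(m,g \right)} = \left(m + 22\right) \left(g + g\right) = \left(22 + m\right) 2 g = 2 g \left(22 + m\right)$)
$\frac{1}{y{\left(96,F \right)} + 7901} = \frac{1}{2 \left(-96\right) \left(22 + 96\right) + 7901} = \frac{1}{2 \left(-96\right) 118 + 7901} = \frac{1}{-22656 + 7901} = \frac{1}{-14755} = - \frac{1}{14755}$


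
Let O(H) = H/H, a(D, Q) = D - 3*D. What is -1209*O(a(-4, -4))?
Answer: -1209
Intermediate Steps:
a(D, Q) = -2*D
O(H) = 1
-1209*O(a(-4, -4)) = -1209*1 = -1209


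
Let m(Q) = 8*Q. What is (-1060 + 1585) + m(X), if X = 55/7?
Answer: 4115/7 ≈ 587.86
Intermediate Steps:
X = 55/7 (X = 55*(⅐) = 55/7 ≈ 7.8571)
(-1060 + 1585) + m(X) = (-1060 + 1585) + 8*(55/7) = 525 + 440/7 = 4115/7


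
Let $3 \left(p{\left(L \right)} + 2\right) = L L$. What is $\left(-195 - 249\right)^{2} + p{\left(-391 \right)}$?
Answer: $\frac{744283}{3} \approx 2.4809 \cdot 10^{5}$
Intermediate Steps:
$p{\left(L \right)} = -2 + \frac{L^{2}}{3}$ ($p{\left(L \right)} = -2 + \frac{L L}{3} = -2 + \frac{L^{2}}{3}$)
$\left(-195 - 249\right)^{2} + p{\left(-391 \right)} = \left(-195 - 249\right)^{2} - \left(2 - \frac{\left(-391\right)^{2}}{3}\right) = \left(-444\right)^{2} + \left(-2 + \frac{1}{3} \cdot 152881\right) = 197136 + \left(-2 + \frac{152881}{3}\right) = 197136 + \frac{152875}{3} = \frac{744283}{3}$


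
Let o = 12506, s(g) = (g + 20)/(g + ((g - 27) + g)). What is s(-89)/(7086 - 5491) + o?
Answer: 1954812883/156310 ≈ 12506.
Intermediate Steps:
s(g) = (20 + g)/(-27 + 3*g) (s(g) = (20 + g)/(g + ((-27 + g) + g)) = (20 + g)/(g + (-27 + 2*g)) = (20 + g)/(-27 + 3*g))
s(-89)/(7086 - 5491) + o = ((20 - 89)/(3*(-9 - 89)))/(7086 - 5491) + 12506 = ((⅓)*(-69)/(-98))/1595 + 12506 = ((⅓)*(-1/98)*(-69))*(1/1595) + 12506 = (23/98)*(1/1595) + 12506 = 23/156310 + 12506 = 1954812883/156310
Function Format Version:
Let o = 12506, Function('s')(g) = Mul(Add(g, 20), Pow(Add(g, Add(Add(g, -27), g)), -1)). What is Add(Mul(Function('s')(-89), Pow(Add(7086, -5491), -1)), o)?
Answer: Rational(1954812883, 156310) ≈ 12506.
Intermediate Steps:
Function('s')(g) = Mul(Pow(Add(-27, Mul(3, g)), -1), Add(20, g)) (Function('s')(g) = Mul(Add(20, g), Pow(Add(g, Add(Add(-27, g), g)), -1)) = Mul(Add(20, g), Pow(Add(g, Add(-27, Mul(2, g))), -1)) = Mul(Add(20, g), Pow(Add(-27, Mul(3, g)), -1)) = Mul(Pow(Add(-27, Mul(3, g)), -1), Add(20, g)))
Add(Mul(Function('s')(-89), Pow(Add(7086, -5491), -1)), o) = Add(Mul(Mul(Rational(1, 3), Pow(Add(-9, -89), -1), Add(20, -89)), Pow(Add(7086, -5491), -1)), 12506) = Add(Mul(Mul(Rational(1, 3), Pow(-98, -1), -69), Pow(1595, -1)), 12506) = Add(Mul(Mul(Rational(1, 3), Rational(-1, 98), -69), Rational(1, 1595)), 12506) = Add(Mul(Rational(23, 98), Rational(1, 1595)), 12506) = Add(Rational(23, 156310), 12506) = Rational(1954812883, 156310)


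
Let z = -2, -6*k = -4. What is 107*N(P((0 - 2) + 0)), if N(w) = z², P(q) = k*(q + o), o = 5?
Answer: 428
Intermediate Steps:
k = ⅔ (k = -⅙*(-4) = ⅔ ≈ 0.66667)
P(q) = 10/3 + 2*q/3 (P(q) = 2*(q + 5)/3 = 2*(5 + q)/3 = 10/3 + 2*q/3)
N(w) = 4 (N(w) = (-2)² = 4)
107*N(P((0 - 2) + 0)) = 107*4 = 428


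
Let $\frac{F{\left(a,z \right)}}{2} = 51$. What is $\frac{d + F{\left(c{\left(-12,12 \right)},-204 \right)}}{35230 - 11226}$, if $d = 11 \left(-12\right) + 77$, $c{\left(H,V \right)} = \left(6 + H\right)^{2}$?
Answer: $\frac{47}{24004} \approx 0.001958$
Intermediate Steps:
$F{\left(a,z \right)} = 102$ ($F{\left(a,z \right)} = 2 \cdot 51 = 102$)
$d = -55$ ($d = -132 + 77 = -55$)
$\frac{d + F{\left(c{\left(-12,12 \right)},-204 \right)}}{35230 - 11226} = \frac{-55 + 102}{35230 - 11226} = \frac{47}{24004}$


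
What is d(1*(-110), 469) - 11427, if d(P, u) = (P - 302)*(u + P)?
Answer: -159335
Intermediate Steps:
d(P, u) = (-302 + P)*(P + u)
d(1*(-110), 469) - 11427 = ((1*(-110))**2 - 302*(-110) - 302*469 + (1*(-110))*469) - 11427 = ((-110)**2 - 302*(-110) - 141638 - 110*469) - 11427 = (12100 + 33220 - 141638 - 51590) - 11427 = -147908 - 11427 = -159335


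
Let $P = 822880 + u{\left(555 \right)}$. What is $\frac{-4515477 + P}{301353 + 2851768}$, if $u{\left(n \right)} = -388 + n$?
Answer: $- \frac{3692430}{3153121} \approx -1.171$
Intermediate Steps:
$P = 823047$ ($P = 822880 + \left(-388 + 555\right) = 822880 + 167 = 823047$)
$\frac{-4515477 + P}{301353 + 2851768} = \frac{-4515477 + 823047}{301353 + 2851768} = - \frac{3692430}{3153121}$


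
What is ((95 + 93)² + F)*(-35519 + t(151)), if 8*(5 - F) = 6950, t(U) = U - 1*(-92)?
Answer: -1216325299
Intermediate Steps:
t(U) = 92 + U (t(U) = U + 92 = 92 + U)
F = -3455/4 (F = 5 - ⅛*6950 = 5 - 3475/4 = -3455/4 ≈ -863.75)
((95 + 93)² + F)*(-35519 + t(151)) = ((95 + 93)² - 3455/4)*(-35519 + (92 + 151)) = (188² - 3455/4)*(-35519 + 243) = (35344 - 3455/4)*(-35276) = (137921/4)*(-35276) = -1216325299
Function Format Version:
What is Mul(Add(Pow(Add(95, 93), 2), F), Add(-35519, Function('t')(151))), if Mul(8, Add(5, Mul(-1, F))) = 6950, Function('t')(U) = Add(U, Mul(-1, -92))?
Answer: -1216325299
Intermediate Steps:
Function('t')(U) = Add(92, U) (Function('t')(U) = Add(U, 92) = Add(92, U))
F = Rational(-3455, 4) (F = Add(5, Mul(Rational(-1, 8), 6950)) = Add(5, Rational(-3475, 4)) = Rational(-3455, 4) ≈ -863.75)
Mul(Add(Pow(Add(95, 93), 2), F), Add(-35519, Function('t')(151))) = Mul(Add(Pow(Add(95, 93), 2), Rational(-3455, 4)), Add(-35519, Add(92, 151))) = Mul(Add(Pow(188, 2), Rational(-3455, 4)), Add(-35519, 243)) = Mul(Add(35344, Rational(-3455, 4)), -35276) = Mul(Rational(137921, 4), -35276) = -1216325299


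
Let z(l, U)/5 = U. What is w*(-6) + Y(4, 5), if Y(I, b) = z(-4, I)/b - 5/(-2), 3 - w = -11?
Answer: -155/2 ≈ -77.500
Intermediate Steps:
w = 14 (w = 3 - 1*(-11) = 3 + 11 = 14)
z(l, U) = 5*U
Y(I, b) = 5/2 + 5*I/b (Y(I, b) = (5*I)/b - 5/(-2) = 5*I/b - 5*(-½) = 5*I/b + 5/2 = 5/2 + 5*I/b)
w*(-6) + Y(4, 5) = 14*(-6) + (5/2 + 5*4/5) = -84 + (5/2 + 5*4*(⅕)) = -84 + (5/2 + 4) = -84 + 13/2 = -155/2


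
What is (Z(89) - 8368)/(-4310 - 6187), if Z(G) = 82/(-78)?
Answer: 326393/409383 ≈ 0.79728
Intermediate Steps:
Z(G) = -41/39 (Z(G) = 82*(-1/78) = -41/39)
(Z(89) - 8368)/(-4310 - 6187) = (-41/39 - 8368)/(-4310 - 6187) = -326393/39/(-10497) = -326393/39*(-1/10497) = 326393/409383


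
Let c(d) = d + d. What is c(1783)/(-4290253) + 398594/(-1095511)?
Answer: -1713975696508/4700019354283 ≈ -0.36467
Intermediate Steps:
c(d) = 2*d
c(1783)/(-4290253) + 398594/(-1095511) = (2*1783)/(-4290253) + 398594/(-1095511) = 3566*(-1/4290253) + 398594*(-1/1095511) = -3566/4290253 - 398594/1095511 = -1713975696508/4700019354283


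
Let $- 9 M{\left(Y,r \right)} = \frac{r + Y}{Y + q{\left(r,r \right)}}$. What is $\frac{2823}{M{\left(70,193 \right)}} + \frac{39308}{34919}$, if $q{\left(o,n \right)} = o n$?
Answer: $- \frac{33108922546523}{9183697} \approx -3.6052 \cdot 10^{6}$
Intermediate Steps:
$q{\left(o,n \right)} = n o$
$M{\left(Y,r \right)} = - \frac{Y + r}{9 \left(Y + r^{2}\right)}$ ($M{\left(Y,r \right)} = - \frac{\left(r + Y\right) \frac{1}{Y + r r}}{9} = - \frac{\left(Y + r\right) \frac{1}{Y + r^{2}}}{9} = - \frac{\frac{1}{Y + r^{2}} \left(Y + r\right)}{9} = - \frac{Y + r}{9 \left(Y + r^{2}\right)}$)
$\frac{2823}{M{\left(70,193 \right)}} + \frac{39308}{34919} = \frac{2823}{\frac{1}{9} \frac{1}{70 + 193^{2}} \left(\left(-1\right) 70 - 193\right)} + \frac{39308}{34919} = \frac{2823}{\frac{1}{9} \frac{1}{70 + 37249} \left(-70 - 193\right)} + 39308 \cdot \frac{1}{34919} = \frac{2823}{\frac{1}{9} \cdot \frac{1}{37319} \left(-263\right)} + \frac{39308}{34919} = \frac{2823}{- \frac{263}{335871}} + \frac{39308}{34919} = 2823 \left(- \frac{335871}{263}\right) + \frac{39308}{34919} = - \frac{948163833}{263} + \frac{39308}{34919} = - \frac{33108922546523}{9183697}$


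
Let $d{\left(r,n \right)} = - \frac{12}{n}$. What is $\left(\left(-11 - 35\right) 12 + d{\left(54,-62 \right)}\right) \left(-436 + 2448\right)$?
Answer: $- \frac{34417272}{31} \approx -1.1102 \cdot 10^{6}$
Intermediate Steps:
$\left(\left(-11 - 35\right) 12 + d{\left(54,-62 \right)}\right) \left(-436 + 2448\right) = \left(\left(-11 - 35\right) 12 - \frac{12}{-62}\right) \left(-436 + 2448\right) = \left(\left(-46\right) 12 - - \frac{6}{31}\right) 2012 = \left(-552 + \frac{6}{31}\right) 2012 = \left(- \frac{17106}{31}\right) 2012 = - \frac{34417272}{31}$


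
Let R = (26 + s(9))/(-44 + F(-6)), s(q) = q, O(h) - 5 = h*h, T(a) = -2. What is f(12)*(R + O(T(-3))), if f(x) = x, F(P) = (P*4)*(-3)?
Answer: 123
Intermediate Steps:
F(P) = -12*P (F(P) = (4*P)*(-3) = -12*P)
O(h) = 5 + h**2 (O(h) = 5 + h*h = 5 + h**2)
R = 5/4 (R = (26 + 9)/(-44 - 12*(-6)) = 35/(-44 + 72) = 35/28 = 35*(1/28) = 5/4 ≈ 1.2500)
f(12)*(R + O(T(-3))) = 12*(5/4 + (5 + (-2)**2)) = 12*(5/4 + (5 + 4)) = 12*(5/4 + 9) = 12*(41/4) = 123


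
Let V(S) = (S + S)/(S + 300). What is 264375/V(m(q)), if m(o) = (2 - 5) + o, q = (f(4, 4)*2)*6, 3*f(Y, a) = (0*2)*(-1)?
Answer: -26173125/2 ≈ -1.3087e+7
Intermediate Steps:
f(Y, a) = 0 (f(Y, a) = ((0*2)*(-1))/3 = (0*(-1))/3 = (1/3)*0 = 0)
q = 0 (q = (0*2)*6 = 0*6 = 0)
m(o) = -3 + o
V(S) = 2*S/(300 + S) (V(S) = (2*S)/(300 + S) = 2*S/(300 + S))
264375/V(m(q)) = 264375/((2*(-3 + 0)/(300 + (-3 + 0)))) = 264375/((2*(-3)/(300 - 3))) = 264375/((2*(-3)/297)) = 264375/((2*(-3)*(1/297))) = 264375/(-2/99) = 264375*(-99/2) = -26173125/2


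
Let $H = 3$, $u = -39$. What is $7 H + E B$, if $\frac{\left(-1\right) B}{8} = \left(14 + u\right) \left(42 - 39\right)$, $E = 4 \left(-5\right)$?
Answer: $-11979$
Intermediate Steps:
$E = -20$
$B = 600$ ($B = - 8 \left(14 - 39\right) \left(42 - 39\right) = - 8 \left(\left(-25\right) 3\right) = \left(-8\right) \left(-75\right) = 600$)
$7 H + E B = 7 \cdot 3 - 12000 = 21 - 12000 = -11979$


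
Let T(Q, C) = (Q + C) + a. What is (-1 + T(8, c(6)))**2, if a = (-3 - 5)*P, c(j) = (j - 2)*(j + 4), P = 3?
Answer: 529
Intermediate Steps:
c(j) = (-2 + j)*(4 + j)
a = -24 (a = (-3 - 5)*3 = -8*3 = -24)
T(Q, C) = -24 + C + Q (T(Q, C) = (Q + C) - 24 = (C + Q) - 24 = -24 + C + Q)
(-1 + T(8, c(6)))**2 = (-1 + (-24 + (-8 + 6**2 + 2*6) + 8))**2 = (-1 + (-24 + (-8 + 36 + 12) + 8))**2 = (-1 + (-24 + 40 + 8))**2 = (-1 + 24)**2 = 23**2 = 529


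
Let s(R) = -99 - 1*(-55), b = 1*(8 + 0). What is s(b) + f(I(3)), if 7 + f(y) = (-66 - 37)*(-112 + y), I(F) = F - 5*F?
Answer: 12721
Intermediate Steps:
I(F) = -4*F
b = 8 (b = 1*8 = 8)
f(y) = 11529 - 103*y (f(y) = -7 + (-66 - 37)*(-112 + y) = -7 - 103*(-112 + y) = -7 + (11536 - 103*y) = 11529 - 103*y)
s(R) = -44 (s(R) = -99 + 55 = -44)
s(b) + f(I(3)) = -44 + (11529 - (-412)*3) = -44 + (11529 - 103*(-12)) = -44 + (11529 + 1236) = -44 + 12765 = 12721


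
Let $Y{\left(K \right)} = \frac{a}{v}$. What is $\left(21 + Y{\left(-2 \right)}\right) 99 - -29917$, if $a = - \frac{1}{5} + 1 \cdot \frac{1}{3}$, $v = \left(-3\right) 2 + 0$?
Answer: $\frac{159969}{5} \approx 31994.0$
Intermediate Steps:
$v = -6$ ($v = -6 + 0 = -6$)
$a = \frac{2}{15}$ ($a = \left(-1\right) \frac{1}{5} + 1 \cdot \frac{1}{3} = - \frac{1}{5} + \frac{1}{3} = \frac{2}{15} \approx 0.13333$)
$Y{\left(K \right)} = - \frac{1}{45}$ ($Y{\left(K \right)} = \frac{2}{15 \left(-6\right)} = \frac{2}{15} \left(- \frac{1}{6}\right) = - \frac{1}{45}$)
$\left(21 + Y{\left(-2 \right)}\right) 99 - -29917 = \left(21 - \frac{1}{45}\right) 99 - -29917 = \frac{944}{45} \cdot 99 + 29917 = \frac{10384}{5} + 29917 = \frac{159969}{5}$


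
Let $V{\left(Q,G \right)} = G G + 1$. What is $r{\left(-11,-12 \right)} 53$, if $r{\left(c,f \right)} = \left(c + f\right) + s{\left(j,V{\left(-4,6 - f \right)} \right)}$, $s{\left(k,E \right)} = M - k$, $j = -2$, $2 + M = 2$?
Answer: $-1113$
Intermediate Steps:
$M = 0$ ($M = -2 + 2 = 0$)
$V{\left(Q,G \right)} = 1 + G^{2}$ ($V{\left(Q,G \right)} = G^{2} + 1 = 1 + G^{2}$)
$s{\left(k,E \right)} = - k$ ($s{\left(k,E \right)} = 0 - k = - k$)
$r{\left(c,f \right)} = 2 + c + f$ ($r{\left(c,f \right)} = \left(c + f\right) - -2 = \left(c + f\right) + 2 = 2 + c + f$)
$r{\left(-11,-12 \right)} 53 = \left(2 - 11 - 12\right) 53 = \left(-21\right) 53 = -1113$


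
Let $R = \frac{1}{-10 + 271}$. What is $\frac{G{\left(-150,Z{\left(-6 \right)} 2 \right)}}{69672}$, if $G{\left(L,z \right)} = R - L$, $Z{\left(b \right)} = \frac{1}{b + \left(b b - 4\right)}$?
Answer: $\frac{39151}{18184392} \approx 0.002153$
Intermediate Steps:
$Z{\left(b \right)} = \frac{1}{-4 + b + b^{2}}$ ($Z{\left(b \right)} = \frac{1}{b + \left(b^{2} - 4\right)} = \frac{1}{b + \left(-4 + b^{2}\right)} = \frac{1}{-4 + b + b^{2}}$)
$R = \frac{1}{261} \approx 0.0038314$
$G{\left(L,z \right)} = \frac{1}{261} - L$
$\frac{G{\left(-150,Z{\left(-6 \right)} 2 \right)}}{69672} = \frac{\frac{1}{261} - -150}{69672} = \left(\frac{1}{261} + 150\right) \frac{1}{69672} = \frac{39151}{261} \cdot \frac{1}{69672} = \frac{39151}{18184392}$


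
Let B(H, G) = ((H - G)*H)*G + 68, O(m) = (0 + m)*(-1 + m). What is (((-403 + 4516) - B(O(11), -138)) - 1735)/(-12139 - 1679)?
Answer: -627825/2303 ≈ -272.61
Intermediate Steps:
O(m) = m*(-1 + m)
B(H, G) = 68 + G*H*(H - G) (B(H, G) = (H*(H - G))*G + 68 = G*H*(H - G) + 68 = 68 + G*H*(H - G))
(((-403 + 4516) - B(O(11), -138)) - 1735)/(-12139 - 1679) = (((-403 + 4516) - (68 - 138*121*(-1 + 11)² - 1*11*(-1 + 11)*(-138)²)) - 1735)/(-12139 - 1679) = ((4113 - (68 - 138*(11*10)² - 1*11*10*19044)) - 1735)/(-13818) = ((4113 - (68 - 138*110² - 1*110*19044)) - 1735)*(-1/13818) = ((4113 - (68 - 138*12100 - 2094840)) - 1735)*(-1/13818) = ((4113 - (68 - 1669800 - 2094840)) - 1735)*(-1/13818) = ((4113 - 1*(-3764572)) - 1735)*(-1/13818) = ((4113 + 3764572) - 1735)*(-1/13818) = (3768685 - 1735)*(-1/13818) = 3766950*(-1/13818) = -627825/2303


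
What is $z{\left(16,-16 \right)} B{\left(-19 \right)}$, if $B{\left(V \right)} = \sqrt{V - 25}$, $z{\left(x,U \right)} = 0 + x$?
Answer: $32 i \sqrt{11} \approx 106.13 i$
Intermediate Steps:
$z{\left(x,U \right)} = x$
$B{\left(V \right)} = \sqrt{-25 + V}$
$z{\left(16,-16 \right)} B{\left(-19 \right)} = 16 \sqrt{-25 - 19} = 16 \sqrt{-44} = 16 \cdot 2 i \sqrt{11} = 32 i \sqrt{11}$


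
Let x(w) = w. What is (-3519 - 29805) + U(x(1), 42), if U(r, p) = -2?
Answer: -33326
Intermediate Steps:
(-3519 - 29805) + U(x(1), 42) = (-3519 - 29805) - 2 = -33324 - 2 = -33326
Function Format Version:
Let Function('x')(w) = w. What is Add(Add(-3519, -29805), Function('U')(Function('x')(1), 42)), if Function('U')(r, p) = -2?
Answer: -33326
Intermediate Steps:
Add(Add(-3519, -29805), Function('U')(Function('x')(1), 42)) = Add(Add(-3519, -29805), -2) = Add(-33324, -2) = -33326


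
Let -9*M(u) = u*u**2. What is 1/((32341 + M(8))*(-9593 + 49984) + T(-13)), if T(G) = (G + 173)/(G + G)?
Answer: 117/152566540511 ≈ 7.6688e-10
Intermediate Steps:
T(G) = (173 + G)/(2*G) (T(G) = (173 + G)/((2*G)) = (173 + G)*(1/(2*G)) = (173 + G)/(2*G))
M(u) = -u**3/9 (M(u) = -u*u**2/9 = -u**3/9)
1/((32341 + M(8))*(-9593 + 49984) + T(-13)) = 1/((32341 - 1/9*8**3)*(-9593 + 49984) + (1/2)*(173 - 13)/(-13)) = 1/((32341 - 1/9*512)*40391 + (1/2)*(-1/13)*160) = 1/((32341 - 512/9)*40391 - 80/13) = 1/((290557/9)*40391 - 80/13) = 1/(11735887787/9 - 80/13) = 1/(152566540511/117) = 117/152566540511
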